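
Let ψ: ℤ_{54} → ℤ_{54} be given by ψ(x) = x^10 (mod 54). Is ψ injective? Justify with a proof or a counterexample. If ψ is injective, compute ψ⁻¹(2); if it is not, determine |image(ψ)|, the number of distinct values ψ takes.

ψ(0) = 0^10 = 0.
ψ(6): Repeated squaring mod 54: 6^1 ≡ 6, 6^2 ≡ 6² = 36, 6^4 ≡ 36² = 1296 ≡ 0, 6^8 ≡ 0² = 0. Since 10 = 8 + 2, 6^10 ≡ 0·36: 0·36 = 0. So 6^10 ≡ 0 (mod 54).
So ψ(0) = ψ(6) = 0 while 0 ≠ 6, hence ψ is not injective.
Since ψ is not injective, we determine |image(ψ)|. Computing x^10 mod 54 for each x (by repeated squaring, reducing mod 54 at every step), the values ψ(0), ψ(1), …, ψ(53) are: 0, 1, 52, 27, 4, 49, 0, 7, 46, 27, 10, 43, 0, 13, 40, 27, 16, 37, 0, 19, 34, 27, 22, 31, 0, 25, 28, 27, 28, 25, 0, 31, 22, 27, 34, 19, 0, 37, 16, 27, 40, 13, 0, 43, 10, 27, 46, 7, 0, 49, 4, 27, 52, 1.
The distinct values are {0, 1, 4, 7, 10, 13, 16, 19, 22, 25, 27, 28, 31, 34, 37, 40, 43, 46, 49, 52}; there are 20 of them.

20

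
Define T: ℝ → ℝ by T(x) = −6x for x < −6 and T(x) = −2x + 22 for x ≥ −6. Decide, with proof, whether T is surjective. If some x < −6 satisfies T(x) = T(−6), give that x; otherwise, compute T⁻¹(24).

Both pieces are strictly decreasing (slopes −6 and −2), so each is injective on its own interval.
The left piece maps (−∞, −6) onto (36, ∞); the right piece maps [−6, ∞) onto (−∞, 34].
The union (36, ∞) ∪ (−∞, 34] omits the interval between 36 and 34; in particular 36 has no preimage. So T is not surjective.
Because the two images are disjoint, no x < −6 has T(x) = T(−6), so we compute T⁻¹(24): 24 lies in (−∞, 34], so solve −2x + 22 = 24: x = (24 − 22)/(−2) = −1.

-1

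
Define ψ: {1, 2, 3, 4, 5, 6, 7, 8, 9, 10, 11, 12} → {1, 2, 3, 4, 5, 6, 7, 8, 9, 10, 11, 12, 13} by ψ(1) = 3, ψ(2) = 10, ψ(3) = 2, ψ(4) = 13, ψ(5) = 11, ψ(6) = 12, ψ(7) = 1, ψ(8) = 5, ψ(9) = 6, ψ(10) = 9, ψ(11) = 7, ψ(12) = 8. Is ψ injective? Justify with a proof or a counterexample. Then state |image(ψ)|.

The values ψ(1), …, ψ(12) are 3, 10, 2, 13, 11, 12, 1, 5, 6, 9, 7, 8 — all distinct.
So ψ(x_1) = ψ(x_2) only when x_1 = x_2, and ψ is injective.
The image of ψ is {1, 2, 3, 5, 6, 7, 8, 9, 10, 11, 12, 13}, which has 12 elements.

12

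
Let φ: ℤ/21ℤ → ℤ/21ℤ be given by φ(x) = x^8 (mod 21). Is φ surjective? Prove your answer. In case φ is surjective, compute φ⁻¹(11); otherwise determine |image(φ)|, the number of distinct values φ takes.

φ(2): Repeated squaring mod 21: 2^1 ≡ 2, 2^2 ≡ 2² = 4, 2^4 ≡ 4² = 16, 2^8 ≡ 16² = 256 ≡ 4. So 2^8 ≡ 4 (mod 21).
φ(5): Repeated squaring mod 21: 5^1 ≡ 5, 5^2 ≡ 5² = 25 ≡ 4, 5^4 ≡ 4² = 16, 5^8 ≡ 16² = 256 ≡ 4. So 5^8 ≡ 4 (mod 21).
So φ(2) = φ(5) = 4 while 2 ≠ 5, thus φ is not injective.
A non-injective map from the 21-element set ℤ/21ℤ to itself takes at most 20 distinct values, so it cannot be surjective. So φ is not surjective.
Since φ is not surjective, we determine |image(φ)|. Computing x^8 mod 21 for each x (by repeated squaring, reducing mod 21 at every step), the values φ(0), φ(1), …, φ(20) are: 0, 1, 4, 9, 16, 4, 15, 7, 1, 18, 16, 16, 18, 1, 7, 15, 4, 16, 9, 4, 1.
The distinct values are {0, 1, 4, 7, 9, 15, 16, 18}; there are 8 of them.

8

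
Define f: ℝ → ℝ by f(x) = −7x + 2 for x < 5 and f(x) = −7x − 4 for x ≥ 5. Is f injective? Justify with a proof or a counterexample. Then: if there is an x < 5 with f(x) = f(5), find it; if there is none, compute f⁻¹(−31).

33/7

Both pieces are strictly decreasing (slopes −7 and −7), so each is injective on its own interval.
The left piece maps (−∞, 5) onto (−33, ∞); the right piece maps [5, ∞) onto (−∞, −39].
These images are disjoint, so no value is attained by both pieces. Thus f is injective.
Because the two images are disjoint, no x < 5 has f(x) = f(5), so we compute f⁻¹(−31): −31 lies in (−33, ∞), so solve −7x + 2 = −31: x = (−31 − 2)/(−7) = 33/7.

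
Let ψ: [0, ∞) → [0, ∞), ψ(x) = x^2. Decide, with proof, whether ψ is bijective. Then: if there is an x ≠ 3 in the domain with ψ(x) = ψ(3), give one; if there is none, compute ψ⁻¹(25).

On [0, ∞), x ↦ x^2 is strictly increasing (injective) and for any y ∈ [0, ∞) the 2nd root y^{1/2} lies in [0, ∞) (surjective). So ψ is bijective.
Since x ↦ x^2 is strictly increasing on [0, ∞), it is injective there, so no x ≠ 3 in the domain has ψ(x) = ψ(3). We therefore compute ψ⁻¹(25) = 25^{1/2} = 5 (indeed 5^2 = 25).

5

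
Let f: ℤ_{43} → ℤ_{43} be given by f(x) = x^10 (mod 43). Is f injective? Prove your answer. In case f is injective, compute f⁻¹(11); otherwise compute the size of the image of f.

f(21): Repeated squaring mod 43: 21^1 ≡ 21, 21^2 ≡ 21² = 441 ≡ 11, 21^4 ≡ 11² = 121 ≡ 35, 21^8 ≡ 35² = 1225 ≡ 21. Since 10 = 8 + 2, 21^10 ≡ 21·11: 21·11 = 231 ≡ 16. So 21^10 ≡ 16 (mod 43).
f(22): Repeated squaring mod 43: 22^1 ≡ 22, 22^2 ≡ 22² = 484 ≡ 11, 22^4 ≡ 11² = 121 ≡ 35, 22^8 ≡ 35² = 1225 ≡ 21. Since 10 = 8 + 2, 22^10 ≡ 21·11: 21·11 = 231 ≡ 16. So 22^10 ≡ 16 (mod 43).
So f(21) = f(22) = 16 while 21 ≠ 22, therefore f is not injective.
Since f is not injective, we determine |image(f)|. Computing x^10 mod 43 for each x (by repeated squaring, reducing mod 43 at every step), the values f(0), f(1), …, f(42) are: 0, 1, 35, 10, 21, 24, 6, 36, 4, 14, 23, 41, 38, 15, 13, 25, 11, 9, 17, 40, 31, 16, 16, 31, 40, 17, 9, 11, 25, 13, 15, 38, 41, 23, 14, 4, 36, 6, 24, 21, 10, 35, 1.
The distinct values are {0, 1, 4, 6, 9, 10, 11, 13, 14, 15, 16, 17, 21, 23, 24, 25, 31, 35, 36, 38, 40, 41}; there are 22 of them.

22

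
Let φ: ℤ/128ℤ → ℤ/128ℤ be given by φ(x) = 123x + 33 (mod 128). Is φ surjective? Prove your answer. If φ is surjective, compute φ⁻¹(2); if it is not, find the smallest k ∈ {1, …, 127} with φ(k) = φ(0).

Since gcd(123, 128) = 1, 123 is invertible modulo 128. Euclid's algorithm: 128 = 1·123 + 5, 123 = 24·5 + 3, 5 = 1·3 + 2, 3 = 1·2 + 1; back-substituting gives 1 = 51·123 − 49·128, so 123⁻¹ ≡ 51 (mod 128).
Then y ↦ 51(y − 33) is a two-sided inverse to φ, so every y ∈ ℤ/128ℤ has a preimage.
Thus φ is surjective.
Since φ is surjective, we compute φ⁻¹(2): solve 123x + 33 ≡ 2 (mod 128), i.e. 123x ≡ 97 (mod 128).
Multiplying by 123⁻¹ = 51 gives x ≡ 51·97 = 4947 = 38·128 + 83 ≡ 83 (mod 128).
Check: φ(83) = 123·83 + 33 = 10242 = 80·128 + 2 ≡ 2 (mod 128).

83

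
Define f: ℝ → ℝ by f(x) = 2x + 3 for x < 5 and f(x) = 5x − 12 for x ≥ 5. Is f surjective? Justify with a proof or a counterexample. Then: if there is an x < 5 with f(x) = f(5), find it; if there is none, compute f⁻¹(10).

Both pieces are strictly increasing (slopes 2 and 5), so each is injective on its own interval.
The left piece maps (−∞, 5) onto (−∞, 13); the right piece maps [5, ∞) onto [13, ∞).
These images together cover ℝ, so f is surjective.
Because the two images are disjoint, no x < 5 has f(x) = f(5), so we compute f⁻¹(10): 10 lies in (−∞, 13), so solve 2x + 3 = 10: x = (10 − 3)/2 = 7/2.

7/2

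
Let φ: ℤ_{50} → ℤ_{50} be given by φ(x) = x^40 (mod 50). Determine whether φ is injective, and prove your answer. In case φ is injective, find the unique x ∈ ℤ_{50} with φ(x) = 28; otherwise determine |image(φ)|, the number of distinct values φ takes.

4

φ(1) = 1^40 = 1.
φ(3): Repeated squaring mod 50: 3^1 ≡ 3, 3^2 ≡ 3² = 9, 3^4 ≡ 9² = 81 ≡ 31, 3^8 ≡ 31² = 961 ≡ 11, 3^16 ≡ 11² = 121 ≡ 21, 3^32 ≡ 21² = 441 ≡ 41. Since 40 = 32 + 8, 3^40 ≡ 41·11: 41·11 = 451 ≡ 1. So 3^40 ≡ 1 (mod 50).
So φ(1) = φ(3) = 1 while 1 ≠ 3, hence φ is not injective.
Since φ is not injective, we determine |image(φ)|. Computing x^40 mod 50 for each x (by repeated squaring, reducing mod 50 at every step), the values φ(0), φ(1), …, φ(49) are: 0, 1, 26, 1, 26, 25, 26, 1, 26, 1, 0, 1, 26, 1, 26, 25, 26, 1, 26, 1, 0, 1, 26, 1, 26, 25, 26, 1, 26, 1, 0, 1, 26, 1, 26, 25, 26, 1, 26, 1, 0, 1, 26, 1, 26, 25, 26, 1, 26, 1.
The distinct values are {0, 1, 25, 26}; there are 4 of them.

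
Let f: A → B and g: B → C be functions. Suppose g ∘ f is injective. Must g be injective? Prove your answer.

not injective

No. Take A = {1}, B = {1, 2, 3, 4}, C = {1, 2, 3, 4}, f(a) = a for each a ∈ A, and g(b) = 3 if b ∈ {3, 4} else g(b) = b.
Then g ∘ f = f is injective (A ⊂ B and f is the inclusion), but g(3) = g(4) = 3 with 3 ≠ 4, so g is not injective.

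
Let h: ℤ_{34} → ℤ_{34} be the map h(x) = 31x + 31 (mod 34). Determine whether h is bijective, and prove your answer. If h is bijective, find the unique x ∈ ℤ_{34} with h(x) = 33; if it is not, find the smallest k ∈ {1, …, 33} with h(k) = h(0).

22

By definition, h is injective when h(x_1) = h(x_2) forces x_1 = x_2.
Suppose h(x_1) = h(x_2) in ℤ_{34}. Then 31x_1 + 31 ≡ 31x_2 + 31 (mod 34), thus 31(x_1 − x_2) ≡ 0 (mod 34).
Since gcd(31, 34) = 1, 31 is invertible modulo 34, hence x_1 − x_2 ≡ 0 (mod 34), i.e. x_1 = x_2.
We now compute 31⁻¹ mod 34 explicitly. Euclid's algorithm: 34 = 1·31 + 3, 31 = 10·3 + 1; back-substituting gives 1 = 11·31 − 10·34, so 31⁻¹ ≡ 11 (mod 34).
Then y ↦ 11(y − 31) is a two-sided inverse to h, so every y ∈ ℤ_{34} has a preimage.
So h is bijective.
Since h is bijective, we find h⁻¹(33): we need 31x ≡ 33 − 31 ≡ 2 (mod 34). Using 31⁻¹ = 11: x ≡ 11·2 = 22, so x = 22.
Check: h(22) = 31·22 + 31 = 713 = 20·34 + 33 ≡ 33 (mod 34).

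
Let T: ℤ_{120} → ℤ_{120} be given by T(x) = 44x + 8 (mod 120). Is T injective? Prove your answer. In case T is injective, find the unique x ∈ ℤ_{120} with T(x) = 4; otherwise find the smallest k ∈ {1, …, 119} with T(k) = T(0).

30

We have gcd(44, 120) = 4 > 1. Taking a = 0 and b = 30: T(0) = 8 and T(30) = 44·30 + 8 = 1328 ≡ 8 (mod 120).
So T(0) = T(30) while 0 ≠ 30, thus T is not injective.
Since T is not injective, we find the least positive k with T(k) = T(0): this means 44k ≡ 0 (mod 120), i.e. 120 ∣ 44k. Since gcd(44, 120) = 4, dividing through by 4 this holds exactly when 30 ∣ 11k, and as gcd(11, 30) = 1, exactly when 30 ∣ k.
The smallest positive such k is 30.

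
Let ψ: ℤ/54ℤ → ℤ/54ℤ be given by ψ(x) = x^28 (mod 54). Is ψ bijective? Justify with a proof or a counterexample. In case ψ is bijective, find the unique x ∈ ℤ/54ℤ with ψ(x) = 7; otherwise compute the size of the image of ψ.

ψ(0) = 0^28 = 0.
ψ(6): Repeated squaring mod 54: 6^1 ≡ 6, 6^2 ≡ 6² = 36, 6^4 ≡ 36² = 1296 ≡ 0, 6^8 ≡ 0² = 0, 6^16 ≡ 0² = 0. Since 28 = 16 + 8 + 4, 6^28 ≡ 0·0·0: 0·0 = 0, then 0·0 = 0. So 6^28 ≡ 0 (mod 54).
So ψ(0) = ψ(6) = 0 while 0 ≠ 6, so ψ is not injective, hence not bijective.
Since ψ is not bijective, we determine |image(ψ)|. Computing x^28 mod 54 for each x (by repeated squaring, reducing mod 54 at every step), the values ψ(0), ψ(1), …, ψ(53) are: 0, 1, 52, 27, 4, 49, 0, 7, 46, 27, 10, 43, 0, 13, 40, 27, 16, 37, 0, 19, 34, 27, 22, 31, 0, 25, 28, 27, 28, 25, 0, 31, 22, 27, 34, 19, 0, 37, 16, 27, 40, 13, 0, 43, 10, 27, 46, 7, 0, 49, 4, 27, 52, 1.
The distinct values are {0, 1, 4, 7, 10, 13, 16, 19, 22, 25, 27, 28, 31, 34, 37, 40, 43, 46, 49, 52}; there are 20 of them.

20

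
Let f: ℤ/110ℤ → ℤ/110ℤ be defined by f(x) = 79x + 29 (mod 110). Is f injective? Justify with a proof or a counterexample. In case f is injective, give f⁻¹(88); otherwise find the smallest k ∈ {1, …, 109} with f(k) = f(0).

By definition, f is injective when f(x_1) = f(x_2) forces x_1 = x_2.
Suppose f(x_1) = f(x_2) in ℤ/110ℤ. Then 79x_1 + 29 ≡ 79x_2 + 29 (mod 110), thus 79(x_1 − x_2) ≡ 0 (mod 110).
Since gcd(79, 110) = 1, 79 is invertible modulo 110, hence x_1 − x_2 ≡ 0 (mod 110), i.e. x_1 = x_2.
Hence f is injective.
We now compute 79⁻¹ mod 110 explicitly. Euclid's algorithm: 110 = 1·79 + 31, 79 = 2·31 + 17, 31 = 1·17 + 14, 17 = 1·14 + 3, 14 = 4·3 + 2, 3 = 1·2 + 1; back-substituting gives 1 = 39·79 − 28·110, so 79⁻¹ ≡ 39 (mod 110).
Since f is injective, we find f⁻¹(88): we need 79x ≡ 88 − 29 ≡ 59 (mod 110). Using 79⁻¹ = 39: x ≡ 39·59 = 2301 = 20·110 + 101, so x = 101.
Check: f(101) = 79·101 + 29 = 8008 = 72·110 + 88 ≡ 88 (mod 110).

101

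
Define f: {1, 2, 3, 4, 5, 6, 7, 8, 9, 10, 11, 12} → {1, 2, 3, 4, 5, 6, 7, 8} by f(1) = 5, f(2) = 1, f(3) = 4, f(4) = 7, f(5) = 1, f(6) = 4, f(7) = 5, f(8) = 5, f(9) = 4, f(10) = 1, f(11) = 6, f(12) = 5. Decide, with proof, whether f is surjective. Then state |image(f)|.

No element maps to 2, so f is not surjective.
The image of f is {1, 4, 5, 6, 7}, which has 5 elements.

5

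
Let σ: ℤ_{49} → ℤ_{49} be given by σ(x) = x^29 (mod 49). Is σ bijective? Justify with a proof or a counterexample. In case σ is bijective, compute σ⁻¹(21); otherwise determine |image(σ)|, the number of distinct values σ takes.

σ(0) = 0^29 = 0.
σ(7): Repeated squaring mod 49: 7^1 ≡ 7, 7^2 ≡ 7² = 49 ≡ 0, 7^4 ≡ 0² = 0, 7^8 ≡ 0² = 0, 7^16 ≡ 0² = 0. Since 29 = 16 + 8 + 4 + 1, 7^29 ≡ 0·0·0·7: 0·0 = 0, then 0·0 = 0, then 0·7 = 0. So 7^29 ≡ 0 (mod 49).
So σ(0) = σ(7) = 0 while 0 ≠ 7, thus σ is not injective, hence not bijective.
Since σ is not bijective, we determine |image(σ)|. Computing x^29 mod 49 for each x (by repeated squaring, reducing mod 49 at every step), the values σ(0), σ(1), …, σ(48) are: 0, 1, 11, 5, 23, 3, 6, 0, 8, 25, 33, 2, 17, 13, 0, 15, 39, 12, 30, 31, 20, 0, 22, 4, 40, 9, 45, 27, 0, 29, 18, 19, 37, 10, 34, 0, 36, 32, 47, 16, 24, 41, 0, 43, 46, 26, 44, 38, 48.
The distinct values are {0, 1, 2, 3, 4, 5, 6, 8, 9, 10, 11, 12, 13, 15, 16, 17, 18, 19, 20, 22, 23, 24, 25, 26, 27, 29, 30, 31, 32, 33, 34, 36, 37, 38, 39, 40, 41, 43, 44, 45, 46, 47, 48}; there are 43 of them.

43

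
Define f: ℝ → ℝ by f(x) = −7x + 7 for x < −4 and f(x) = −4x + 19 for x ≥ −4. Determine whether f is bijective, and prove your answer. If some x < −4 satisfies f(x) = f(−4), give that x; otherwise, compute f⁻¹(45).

-38/7

Both pieces are strictly decreasing (slopes −7 and −4), so each is injective on its own interval.
The left piece maps (−∞, −4) onto (35, ∞); the right piece maps [−4, ∞) onto (−∞, 35].
Since 35 = 35, the images partition ℝ: f is injective and surjective, hence bijective.
Because the two images are disjoint, no x < −4 has f(x) = f(−4), so we compute f⁻¹(45): 45 lies in (35, ∞), so solve −7x + 7 = 45: x = (45 − 7)/(−7) = −38/7.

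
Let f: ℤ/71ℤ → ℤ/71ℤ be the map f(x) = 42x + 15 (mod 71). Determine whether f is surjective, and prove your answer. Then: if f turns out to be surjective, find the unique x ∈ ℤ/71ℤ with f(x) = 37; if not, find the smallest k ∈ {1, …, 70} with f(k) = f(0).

Since gcd(42, 71) = 1, 42 is invertible modulo 71. Euclid's algorithm: 71 = 1·42 + 29, 42 = 1·29 + 13, 29 = 2·13 + 3, 13 = 4·3 + 1; back-substituting gives 1 = 22·42 − 13·71, so 42⁻¹ ≡ 22 (mod 71).
Then y ↦ 22(y − 15) is a two-sided inverse to f, so every y ∈ ℤ/71ℤ has a preimage.
Thus f is surjective.
Since f is surjective, we compute f⁻¹(37): solve 42x + 15 ≡ 37 (mod 71), i.e. 42x ≡ 22 (mod 71).
Multiplying by 42⁻¹ = 22 gives x ≡ 22·22 = 484 = 6·71 + 58 ≡ 58 (mod 71).
Check: f(58) = 42·58 + 15 = 2451 = 34·71 + 37 ≡ 37 (mod 71).

58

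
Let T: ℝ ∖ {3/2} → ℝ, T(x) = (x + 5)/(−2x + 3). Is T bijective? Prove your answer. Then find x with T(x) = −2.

11/3

If T(x) = −1/2, cross-multiplying gives −2(x + 5) = 1(−2x + 3), which simplifies to −10 = 3 — false.  So −1/2 has no preimage and T is not surjective.
Therefore T is not bijective.
Solving T(x) = −2: cross-multiplying gives x + 5 = −2(−2x + 3), which rearranges to −3x = −11, so x = 11/3.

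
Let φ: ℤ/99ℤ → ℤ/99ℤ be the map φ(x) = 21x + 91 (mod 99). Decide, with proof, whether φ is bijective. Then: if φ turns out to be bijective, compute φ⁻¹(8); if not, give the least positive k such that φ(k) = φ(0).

33

We have gcd(21, 99) = 3 > 1. Taking a = 0 and b = 33: φ(0) = 91 and φ(33) = 21·33 + 91 = 784 ≡ 91 (mod 99).
So φ(0) = φ(33) while 0 ≠ 33, therefore φ is not injective, hence not bijective.
Since φ is not bijective, we find the least positive k with φ(k) = φ(0): this means 21k ≡ 0 (mod 99), i.e. 99 ∣ 21k. Since gcd(21, 99) = 3, dividing through by 3 this holds exactly when 33 ∣ 7k, and as gcd(7, 33) = 1, exactly when 33 ∣ k.
The smallest positive such k is 33.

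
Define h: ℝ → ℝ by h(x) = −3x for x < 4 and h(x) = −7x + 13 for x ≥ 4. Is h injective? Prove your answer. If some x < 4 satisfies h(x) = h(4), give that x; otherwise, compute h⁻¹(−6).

2

Both pieces are strictly decreasing (slopes −3 and −7), so each is injective on its own interval.
The left piece maps (−∞, 4) onto (−12, ∞); the right piece maps [4, ∞) onto (−∞, −15].
These images are disjoint, so no value is attained by both pieces. Hence h is injective.
Because the two images are disjoint, no x < 4 has h(x) = h(4), so we compute h⁻¹(−6): −6 lies in (−12, ∞), so solve −3x = −6: x = (−6 − 0)/(−3) = 2.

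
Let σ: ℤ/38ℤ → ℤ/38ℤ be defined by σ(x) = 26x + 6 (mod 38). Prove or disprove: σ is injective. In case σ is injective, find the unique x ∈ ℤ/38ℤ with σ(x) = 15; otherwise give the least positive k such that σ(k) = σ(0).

We have gcd(26, 38) = 2 > 1. Taking x_1 = 0 and x_2 = 19: σ(0) = 6 and σ(19) = 26·19 + 6 = 500 ≡ 6 (mod 38).
So σ(0) = σ(19) while 0 ≠ 19, so σ is not injective.
Since σ is not injective, we find the least positive k with σ(k) = σ(0): this means 26k ≡ 0 (mod 38), i.e. 38 ∣ 26k. Since gcd(26, 38) = 2, dividing through by 2 this holds exactly when 19 ∣ 13k, and as gcd(13, 19) = 1, exactly when 19 ∣ k.
The smallest positive such k is 19.

19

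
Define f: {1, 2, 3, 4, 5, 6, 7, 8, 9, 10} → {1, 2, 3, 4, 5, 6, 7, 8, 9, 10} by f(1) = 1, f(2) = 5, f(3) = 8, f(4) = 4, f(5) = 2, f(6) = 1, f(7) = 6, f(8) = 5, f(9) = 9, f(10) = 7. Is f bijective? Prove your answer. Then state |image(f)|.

f(1) = 1 = f(6) with 1 ≠ 6, so f is not injective, hence not bijective.
The image of f is {1, 2, 4, 5, 6, 7, 8, 9}, which has 8 elements.

8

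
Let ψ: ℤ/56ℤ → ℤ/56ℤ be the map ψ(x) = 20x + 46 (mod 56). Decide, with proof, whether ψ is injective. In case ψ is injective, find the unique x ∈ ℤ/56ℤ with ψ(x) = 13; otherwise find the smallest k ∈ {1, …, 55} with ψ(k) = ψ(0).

14

We have gcd(20, 56) = 4 > 1. Taking a = 0 and b = 14: ψ(0) = 46 and ψ(14) = 20·14 + 46 = 326 ≡ 46 (mod 56).
So ψ(0) = ψ(14) while 0 ≠ 14, thus ψ is not injective.
Since ψ is not injective, we find the least positive k with ψ(k) = ψ(0): this means 20k ≡ 0 (mod 56), i.e. 56 ∣ 20k. Since gcd(20, 56) = 4, dividing through by 4 this holds exactly when 14 ∣ 5k, and as gcd(5, 14) = 1, exactly when 14 ∣ k.
The smallest positive such k is 14.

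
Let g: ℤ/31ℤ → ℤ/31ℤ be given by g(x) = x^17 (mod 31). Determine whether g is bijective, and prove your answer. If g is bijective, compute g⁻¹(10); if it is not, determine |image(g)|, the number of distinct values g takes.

14

Since 31 is prime, the nonzero elements of ℤ/31ℤ form a cyclic group of order 30.
As gcd(17, 30) = 1, raising to the 17th power is a bijection on this group: if u^17 ≡ v^17 then (uv^{−1})^17 = 1, and the only element of order dividing gcd(17, 30) = 1 is 1, so u = v.
With g(0) = 0 this makes g injective on all of ℤ/31ℤ, hence bijective (finite equal-size domain and codomain). In particular g is bijective.
Since g is bijective, we find the preimage of 10. The inverse of x ↦ x^17 on (ℤ/31ℤ)^× is x ↦ x^23, because 17·23 = 391 = 13·30 + 1 ≡ 1 (mod 30) and x^{30} = 1 for x ≠ 0 (Fermat). So g⁻¹(10) = 10^23 mod 31.
Repeated squaring mod 31: 10^1 ≡ 10, 10^2 ≡ 10² = 100 ≡ 7, 10^4 ≡ 7² = 49 ≡ 18, 10^8 ≡ 18² = 324 ≡ 14, 10^16 ≡ 14² = 196 ≡ 10. Since 23 = 16 + 4 + 2 + 1, 10^23 ≡ 10·18·7·10: 10·18 = 180 ≡ 25, then 25·7 = 175 ≡ 20, then 20·10 = 200 ≡ 14. So 10^23 ≡ 14 (mod 31).
Hence g⁻¹(10) = 14.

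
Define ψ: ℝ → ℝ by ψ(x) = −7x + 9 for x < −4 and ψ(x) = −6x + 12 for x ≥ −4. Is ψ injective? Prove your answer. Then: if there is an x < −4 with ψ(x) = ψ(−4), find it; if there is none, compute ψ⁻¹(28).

Both pieces are strictly decreasing (slopes −7 and −6), so each is injective on its own interval.
The left piece maps (−∞, −4) onto (37, ∞); the right piece maps [−4, ∞) onto (−∞, 36].
These images are disjoint, so no value is attained by both pieces. So ψ is injective.
Because the two images are disjoint, no x < −4 has ψ(x) = ψ(−4), so we compute ψ⁻¹(28): 28 lies in (−∞, 36], so solve −6x + 12 = 28: x = (28 − 12)/(−6) = −8/3.

-8/3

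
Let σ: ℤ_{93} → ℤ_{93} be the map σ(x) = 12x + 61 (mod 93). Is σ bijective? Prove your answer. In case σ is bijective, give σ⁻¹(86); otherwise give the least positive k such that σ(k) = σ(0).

31

By definition, σ is injective when σ(s) = σ(t) forces s = t.
We have gcd(12, 93) = 3 > 1. Taking s = 0 and t = 31: σ(0) = 61 and σ(31) = 12·31 + 61 = 433 ≡ 61 (mod 93).
So σ(0) = σ(31) while 0 ≠ 31, hence σ is not injective, hence not bijective.
Since σ is not bijective, we find the least positive k with σ(k) = σ(0): this means 12k ≡ 0 (mod 93), i.e. 93 ∣ 12k. Since gcd(12, 93) = 3, dividing through by 3 this holds exactly when 31 ∣ 4k, and as gcd(4, 31) = 1, exactly when 31 ∣ k.
The smallest positive such k is 31.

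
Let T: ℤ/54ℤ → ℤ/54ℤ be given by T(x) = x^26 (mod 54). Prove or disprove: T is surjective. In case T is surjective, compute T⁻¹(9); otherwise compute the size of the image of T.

20

T(0) = 0^26 = 0.
T(6): Repeated squaring mod 54: 6^1 ≡ 6, 6^2 ≡ 6² = 36, 6^4 ≡ 36² = 1296 ≡ 0, 6^8 ≡ 0² = 0, 6^16 ≡ 0² = 0. Since 26 = 16 + 8 + 2, 6^26 ≡ 0·0·36: 0·0 = 0, then 0·36 = 0. So 6^26 ≡ 0 (mod 54).
So T(0) = T(6) = 0 while 0 ≠ 6, so T is not injective.
A non-injective map from the 54-element set ℤ/54ℤ to itself takes at most 53 distinct values, so it cannot be surjective. Hence T is not surjective.
Since T is not surjective, we determine |image(T)|. Computing x^26 mod 54 for each x (by repeated squaring, reducing mod 54 at every step), the values T(0), T(1), …, T(53) are: 0, 1, 40, 27, 34, 43, 0, 31, 10, 27, 46, 49, 0, 25, 52, 27, 22, 19, 0, 37, 4, 27, 16, 7, 0, 13, 28, 27, 28, 13, 0, 7, 16, 27, 4, 37, 0, 19, 22, 27, 52, 25, 0, 49, 46, 27, 10, 31, 0, 43, 34, 27, 40, 1.
The distinct values are {0, 1, 4, 7, 10, 13, 16, 19, 22, 25, 27, 28, 31, 34, 37, 40, 43, 46, 49, 52}; there are 20 of them.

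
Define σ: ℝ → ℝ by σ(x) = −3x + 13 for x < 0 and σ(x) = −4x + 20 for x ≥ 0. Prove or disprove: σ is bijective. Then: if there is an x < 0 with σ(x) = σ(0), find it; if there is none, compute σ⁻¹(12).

-7/3

Both pieces are strictly decreasing (slopes −3 and −4), so each is injective on its own interval.
The left piece maps (−∞, 0) onto (13, ∞); the right piece maps [0, ∞) onto (−∞, 20].
These images overlap. In particular σ(0) = 20 (right piece), and solving −3x + 13 = 20 on the left piece gives x = −7/3 < 0.
So σ(−7/3) = σ(0) with −7/3 ≠ 0, and σ is not injective, hence not bijective. This x = −7/3 is the requested value below 0.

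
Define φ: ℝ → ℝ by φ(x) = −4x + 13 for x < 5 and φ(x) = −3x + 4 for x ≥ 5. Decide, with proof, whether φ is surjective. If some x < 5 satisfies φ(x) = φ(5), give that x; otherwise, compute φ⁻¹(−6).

19/4

Both pieces are strictly decreasing (slopes −4 and −3), so each is injective on its own interval.
The left piece maps (−∞, 5) onto (−7, ∞); the right piece maps [5, ∞) onto (−∞, −11].
The union (−7, ∞) ∪ (−∞, −11] omits the interval between −7 and −11; in particular −7 has no preimage. So φ is not surjective.
Because the two images are disjoint, no x < 5 has φ(x) = φ(5), so we compute φ⁻¹(−6): −6 lies in (−7, ∞), so solve −4x + 13 = −6: x = (−6 − 13)/(−4) = 19/4.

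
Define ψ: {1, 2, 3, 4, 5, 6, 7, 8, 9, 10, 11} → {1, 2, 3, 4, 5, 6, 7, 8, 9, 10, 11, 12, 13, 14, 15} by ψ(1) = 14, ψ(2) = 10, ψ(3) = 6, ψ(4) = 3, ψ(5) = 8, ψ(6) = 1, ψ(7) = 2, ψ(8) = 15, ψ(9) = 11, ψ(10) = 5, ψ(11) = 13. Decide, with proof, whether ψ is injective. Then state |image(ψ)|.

The values ψ(1), …, ψ(11) are 14, 10, 6, 3, 8, 1, 2, 15, 11, 5, 13 — all distinct.
So ψ(u) = ψ(v) only when u = v, and ψ is injective.
The image of ψ is {1, 2, 3, 5, 6, 8, 10, 11, 13, 14, 15}, which has 11 elements.

11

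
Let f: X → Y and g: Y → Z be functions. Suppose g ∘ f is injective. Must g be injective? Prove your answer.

No. Take X = {1, 2}, Y = {1, 2, 3, 4, 5}, Z = {1, 2, 3, 4, 5}, f(a) = a for each a ∈ X, and g(b) = 4 if b ∈ {4, 5} else g(b) = b.
Then g ∘ f = f is injective (X ⊂ Y and f is the inclusion), but g(4) = g(5) = 4 with 4 ≠ 5, so g is not injective.

not injective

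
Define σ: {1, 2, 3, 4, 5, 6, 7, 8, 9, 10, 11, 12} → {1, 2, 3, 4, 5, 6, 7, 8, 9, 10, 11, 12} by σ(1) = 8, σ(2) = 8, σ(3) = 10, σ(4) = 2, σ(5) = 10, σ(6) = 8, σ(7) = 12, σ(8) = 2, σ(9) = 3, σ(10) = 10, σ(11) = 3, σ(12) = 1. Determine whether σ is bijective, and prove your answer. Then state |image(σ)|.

6

σ(1) = 8 = σ(2) with 1 ≠ 2, so σ is not injective, hence not bijective.
The image of σ is {1, 2, 3, 8, 10, 12}, which has 6 elements.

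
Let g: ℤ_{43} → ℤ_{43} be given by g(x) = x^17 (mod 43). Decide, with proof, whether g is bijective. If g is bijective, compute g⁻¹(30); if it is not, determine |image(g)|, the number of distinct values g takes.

12

Since 43 is prime, the nonzero elements of ℤ_{43} form a cyclic group of order 42.
As gcd(17, 42) = 1, raising to the 17th power is a bijection on this group: if x_1^17 ≡ x_2^17 then (x_1x_2^{−1})^17 = 1, and the only element of order dividing gcd(17, 42) = 1 is 1, so x_1 = x_2.
With g(0) = 0 this makes g injective on all of ℤ_{43}, hence bijective (finite equal-size domain and codomain). In particular g is bijective.
Since g is bijective, we find the preimage of 30. The inverse of x ↦ x^17 on (ℤ_{43})^× is x ↦ x^5, because 17·5 = 85 = 2·42 + 1 ≡ 1 (mod 42) and x^{42} = 1 for x ≠ 0 (Fermat). So g⁻¹(30) = 30^5 mod 43.
Repeated squaring mod 43: 30^1 ≡ 30, 30^2 ≡ 30² = 900 ≡ 40, 30^4 ≡ 40² = 1600 ≡ 9. Since 5 = 4 + 1, 30^5 ≡ 9·30: 9·30 = 270 ≡ 12. So 30^5 ≡ 12 (mod 43).
Hence g⁻¹(30) = 12.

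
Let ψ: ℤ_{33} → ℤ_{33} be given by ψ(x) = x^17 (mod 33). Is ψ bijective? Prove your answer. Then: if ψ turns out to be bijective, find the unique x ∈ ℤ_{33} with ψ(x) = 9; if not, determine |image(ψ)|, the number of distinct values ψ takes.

Computing x^17 mod 33 for each x (by repeated squaring, reducing mod 33 at every step), the values ψ(0), ψ(1), …, ψ(32) are: 0, 1, 29, 9, 16, 14, 30, 28, 2, 15, 10, 11, 12, 7, 20, 27, 25, 8, 6, 13, 26, 21, 22, 23, 18, 31, 5, 3, 19, 17, 24, 4, 32.
Every element of ℤ_{33} appears exactly once in this list, so ψ is a bijection, and in particular bijective.
Since ψ is bijective, we read off the preimage of 9 from the same table: ψ(3) = 9, so ψ⁻¹(9) = 3.

3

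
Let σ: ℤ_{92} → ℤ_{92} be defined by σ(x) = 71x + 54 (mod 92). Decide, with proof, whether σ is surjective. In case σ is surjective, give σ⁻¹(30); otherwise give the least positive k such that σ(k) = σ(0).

Recall that surjectivity means every element of the codomain has a preimage under σ.
Since gcd(71, 92) = 1, 71 is invertible modulo 92. Euclid's algorithm: 92 = 1·71 + 21, 71 = 3·21 + 8, 21 = 2·8 + 5, 8 = 1·5 + 3, 5 = 1·3 + 2, 3 = 1·2 + 1; back-substituting gives 1 = 35·71 − 27·92, so 71⁻¹ ≡ 35 (mod 92).
Then y ↦ 35(y − 54) is a two-sided inverse to σ, so every y ∈ ℤ_{92} has a preimage.
So σ is surjective.
Since σ is surjective, we find σ⁻¹(30): we need 71x ≡ 30 − 54 ≡ 68 (mod 92). Using 71⁻¹ = 35: x ≡ 35·68 = 2380 = 25·92 + 80, so x = 80.
Check: σ(80) = 71·80 + 54 = 5734 = 62·92 + 30 ≡ 30 (mod 92).

80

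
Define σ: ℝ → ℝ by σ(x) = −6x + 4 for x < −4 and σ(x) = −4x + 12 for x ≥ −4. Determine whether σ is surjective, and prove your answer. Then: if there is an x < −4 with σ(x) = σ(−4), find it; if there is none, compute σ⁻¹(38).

Both pieces are strictly decreasing (slopes −6 and −4), so each is injective on its own interval.
The left piece maps (−∞, −4) onto (28, ∞); the right piece maps [−4, ∞) onto (−∞, 28].
These images together cover ℝ, so σ is surjective.
Because the two images are disjoint, no x < −4 has σ(x) = σ(−4), so we compute σ⁻¹(38): 38 lies in (28, ∞), so solve −6x + 4 = 38: x = (38 − 4)/(−6) = −17/3.

-17/3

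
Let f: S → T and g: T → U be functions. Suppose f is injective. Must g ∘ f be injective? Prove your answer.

No. Take S = T = U = {0, 1, 2}, f = identity (injective), and g(x) = 0 for every x.
Then (g ∘ f)(0) = 0 = (g ∘ f)(2) with 0 ≠ 2, so g ∘ f is not injective.

not injective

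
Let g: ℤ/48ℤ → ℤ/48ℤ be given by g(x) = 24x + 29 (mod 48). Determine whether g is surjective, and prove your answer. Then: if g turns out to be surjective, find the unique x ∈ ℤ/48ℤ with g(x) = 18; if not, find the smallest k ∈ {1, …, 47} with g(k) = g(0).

2

Since gcd(24, 48) = 24, we have 24x ≡ 0 (mod 24) for all x, so g(x) ≡ 5 (mod 24).
But 0 ≢ 5 (mod 24), so 0 ∈ ℤ/48ℤ has no preimage. Thus g is not surjective.
Since g is not surjective, we find the least positive k with g(k) = g(0): this means 24k ≡ 0 (mod 48), i.e. 48 ∣ 24k. Since gcd(24, 48) = 24, dividing through by 24 this holds exactly when 2 ∣ k.
The smallest positive such k is 2.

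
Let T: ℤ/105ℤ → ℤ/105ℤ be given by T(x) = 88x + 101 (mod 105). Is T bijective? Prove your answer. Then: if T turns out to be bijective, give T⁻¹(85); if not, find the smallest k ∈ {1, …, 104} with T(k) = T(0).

Suppose T(u) = T(v) in ℤ/105ℤ. Then 88u + 101 ≡ 88v + 101 (mod 105), therefore 88(u − v) ≡ 0 (mod 105).
Since gcd(88, 105) = 1, 88 is invertible modulo 105, so u − v ≡ 0 (mod 105), i.e. u = v.
We now compute 88⁻¹ mod 105 explicitly. Euclid's algorithm: 105 = 1·88 + 17, 88 = 5·17 + 3, 17 = 5·3 + 2, 3 = 1·2 + 1; back-substituting gives 1 = 37·88 − 31·105, so 88⁻¹ ≡ 37 (mod 105).
For any y ∈ ℤ/105ℤ, x = 37(y − 101) mod 105 satisfies T(x) = 88·37(y − 101) + 101 ≡ y (since 88·37 ≡ 1 mod 105). So every y has a preimage.
Hence T is bijective.
Since T is bijective, we find T⁻¹(85): we need 88x ≡ 85 − 101 ≡ 89 (mod 105). Using 88⁻¹ = 37: x ≡ 37·89 = 3293 = 31·105 + 38, so x = 38.
Check: T(38) = 88·38 + 101 = 3445 = 32·105 + 85 ≡ 85 (mod 105).

38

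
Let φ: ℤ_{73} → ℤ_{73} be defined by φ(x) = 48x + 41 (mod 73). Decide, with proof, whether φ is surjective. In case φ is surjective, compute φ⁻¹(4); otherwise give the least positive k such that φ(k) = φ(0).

Recall: surjectivity means every element of the codomain has a preimage under φ.
Since gcd(48, 73) = 1, 48 is invertible modulo 73. Euclid's algorithm: 73 = 1·48 + 25, 48 = 1·25 + 23, 25 = 1·23 + 2, 23 = 11·2 + 1; back-substituting gives 1 = 35·48 − 23·73, so 48⁻¹ ≡ 35 (mod 73).
Then y ↦ 35(y − 41) is a two-sided inverse to φ, so every y ∈ ℤ_{73} has a preimage.
Thus φ is surjective.
Since φ is surjective, we find φ⁻¹(4): we need 48x ≡ 4 − 41 ≡ 36 (mod 73). Using 48⁻¹ = 35: x ≡ 35·36 = 1260 = 17·73 + 19, so x = 19.
Check: φ(19) = 48·19 + 41 = 953 = 13·73 + 4 ≡ 4 (mod 73).

19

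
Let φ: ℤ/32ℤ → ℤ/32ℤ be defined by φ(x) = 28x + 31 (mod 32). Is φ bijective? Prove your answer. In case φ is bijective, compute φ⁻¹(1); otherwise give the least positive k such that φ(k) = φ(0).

We have gcd(28, 32) = 4 > 1. Taking x_1 = 0 and x_2 = 8: φ(0) = 31 and φ(8) = 28·8 + 31 = 255 ≡ 31 (mod 32).
So φ(0) = φ(8) while 0 ≠ 8, thus φ is not injective, hence not bijective.
Since φ is not bijective, we find the least positive k with φ(k) = φ(0): this means 28k ≡ 0 (mod 32), i.e. 32 ∣ 28k. Since gcd(28, 32) = 4, dividing through by 4 this holds exactly when 8 ∣ 7k, and as gcd(7, 8) = 1, exactly when 8 ∣ k.
The smallest positive such k is 8.

8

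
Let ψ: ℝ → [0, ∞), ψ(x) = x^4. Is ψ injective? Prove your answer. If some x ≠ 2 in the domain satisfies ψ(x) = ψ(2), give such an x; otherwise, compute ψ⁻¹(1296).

ψ(2) = 16 = (−2)^4 = ψ(−2) (since 4 is even), with 2 ≠ −2. So ψ is not injective.
For the follow-up, such an x exists: taking x = −2 ∈ ℝ gives ψ(−2) = 16 = ψ(2) with −2 ≠ 2.

-2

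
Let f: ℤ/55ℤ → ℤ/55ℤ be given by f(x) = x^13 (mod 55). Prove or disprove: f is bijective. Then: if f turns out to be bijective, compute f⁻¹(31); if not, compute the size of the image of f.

Computing x^13 mod 55 for each x (by repeated squaring, reducing mod 55 at every step), the values f(0), f(1), …, f(54) are: 0, 1, 52, 38, 9, 15, 51, 2, 28, 14, 10, 11, 12, 8, 49, 20, 26, 7, 13, 39, 25, 21, 22, 23, 19, 5, 31, 37, 18, 24, 50, 36, 32, 33, 34, 30, 16, 42, 48, 29, 35, 6, 47, 43, 44, 45, 41, 27, 53, 4, 40, 46, 17, 3, 54.
Every element of ℤ/55ℤ appears exactly once in this list, so f is a bijection, and in particular bijective.
Since f is bijective, we read off the preimage of 31 from the same table: f(26) = 31, so f⁻¹(31) = 26.

26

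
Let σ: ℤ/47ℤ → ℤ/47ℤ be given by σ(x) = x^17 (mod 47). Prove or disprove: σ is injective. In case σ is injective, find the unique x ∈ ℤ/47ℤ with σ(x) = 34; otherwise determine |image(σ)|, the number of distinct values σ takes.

Since 47 is prime, the nonzero elements of ℤ/47ℤ form a cyclic group of order 46.
As gcd(17, 46) = 1, raising to the 17th power is a bijection on this group: if a^17 ≡ b^17 then (ab^{−1})^17 = 1, and the only element of order dividing gcd(17, 46) = 1 is 1, so a = b.
With σ(0) = 0 this makes σ injective on all of ℤ/47ℤ, hence bijective (finite equal-size domain and codomain). In particular σ is injective.
Since σ is injective, we find the preimage of 34. The inverse of x ↦ x^17 on (ℤ/47ℤ)^× is x ↦ x^19, because 17·19 = 323 = 7·46 + 1 ≡ 1 (mod 46) and x^{46} = 1 for x ≠ 0 (Fermat). So σ⁻¹(34) = 34^19 mod 47.
Repeated squaring mod 47: 34^1 ≡ 34, 34^2 ≡ 34² = 1156 ≡ 28, 34^4 ≡ 28² = 784 ≡ 32, 34^8 ≡ 32² = 1024 ≡ 37, 34^16 ≡ 37² = 1369 ≡ 6. Since 19 = 16 + 2 + 1, 34^19 ≡ 6·28·34: 6·28 = 168 ≡ 27, then 27·34 = 918 ≡ 25. So 34^19 ≡ 25 (mod 47).
Hence σ⁻¹(34) = 25.

25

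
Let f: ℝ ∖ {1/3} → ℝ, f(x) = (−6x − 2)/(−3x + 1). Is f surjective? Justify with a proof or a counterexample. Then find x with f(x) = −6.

1/6

If f(x) = 2, cross-multiplying gives −3(−6x − 2) = −6(−3x + 1), which simplifies to 6 = −6 — false.  So 2 has no preimage and f is not surjective.
Solving f(x) = −6: cross-multiplying gives −6x − 2 = −6(−3x + 1), which rearranges to −24x = −4, so x = 1/6.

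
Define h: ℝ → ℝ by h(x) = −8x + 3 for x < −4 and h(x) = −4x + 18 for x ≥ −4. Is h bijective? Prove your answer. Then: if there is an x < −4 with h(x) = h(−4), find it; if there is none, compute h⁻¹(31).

-13/4

Both pieces are strictly decreasing (slopes −8 and −4), so each is injective on its own interval.
The left piece maps (−∞, −4) onto (35, ∞); the right piece maps [−4, ∞) onto (−∞, 34].
The images leave a gap (35 has no preimage), so h is not surjective, hence not bijective.
Because the two images are disjoint, no x < −4 has h(x) = h(−4), so we compute h⁻¹(31): 31 lies in (−∞, 34], so solve −4x + 18 = 31: x = (31 − 18)/(−4) = −13/4.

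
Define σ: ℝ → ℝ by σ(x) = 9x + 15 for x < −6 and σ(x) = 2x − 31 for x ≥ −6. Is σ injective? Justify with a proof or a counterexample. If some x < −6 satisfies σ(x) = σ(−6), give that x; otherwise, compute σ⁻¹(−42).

Both pieces are strictly increasing (slopes 9 and 2), so each is injective on its own interval.
The left piece maps (−∞, −6) onto (−∞, −39); the right piece maps [−6, ∞) onto [−43, ∞).
These images overlap. In particular σ(−6) = −43 (right piece), and solving 9x + 15 = −43 on the left piece gives x = −58/9 < −6.
So σ(−58/9) = σ(−6) with −58/9 ≠ −6, and σ is not injective. This x = −58/9 is the requested value below −6.

-58/9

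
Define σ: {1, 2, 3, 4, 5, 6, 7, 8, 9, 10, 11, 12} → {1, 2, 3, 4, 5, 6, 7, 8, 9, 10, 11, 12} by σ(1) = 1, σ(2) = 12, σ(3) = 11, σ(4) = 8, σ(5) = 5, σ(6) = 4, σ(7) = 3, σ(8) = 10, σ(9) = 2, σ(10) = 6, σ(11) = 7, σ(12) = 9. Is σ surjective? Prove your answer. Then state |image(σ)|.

12

Every element of the codomain has a preimage: 1 = σ(1), 2 = σ(9), 3 = σ(7), 4 = σ(6), 5 = σ(5), 6 = σ(10), 7 = σ(11), 8 = σ(4), 9 = σ(12), 10 = σ(8), 11 = σ(3), 12 = σ(2).
So σ is surjective.
The image of σ is {1, 2, 3, 4, 5, 6, 7, 8, 9, 10, 11, 12}, which has 12 elements.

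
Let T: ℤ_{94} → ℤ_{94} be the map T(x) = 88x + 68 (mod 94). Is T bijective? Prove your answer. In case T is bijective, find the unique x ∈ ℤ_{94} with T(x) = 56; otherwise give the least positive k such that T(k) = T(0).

47

We have gcd(88, 94) = 2 > 1. Taking x_1 = 0 and x_2 = 47: T(0) = 68 and T(47) = 88·47 + 68 = 4204 ≡ 68 (mod 94).
So T(0) = T(47) while 0 ≠ 47, so T is not injective, hence not bijective.
Since T is not bijective, we find the least positive k with T(k) = T(0): this means 88k ≡ 0 (mod 94), i.e. 94 ∣ 88k. Since gcd(88, 94) = 2, dividing through by 2 this holds exactly when 47 ∣ 44k, and as gcd(44, 47) = 1, exactly when 47 ∣ k.
The smallest positive such k is 47.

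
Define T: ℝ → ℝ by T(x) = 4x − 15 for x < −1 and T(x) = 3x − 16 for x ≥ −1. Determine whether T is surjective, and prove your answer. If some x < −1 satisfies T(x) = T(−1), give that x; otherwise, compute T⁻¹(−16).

0

Both pieces are strictly increasing (slopes 4 and 3), so each is injective on its own interval.
The left piece maps (−∞, −1) onto (−∞, −19); the right piece maps [−1, ∞) onto [−19, ∞).
These images together cover ℝ, so T is surjective.
Because the two images are disjoint, no x < −1 has T(x) = T(−1), so we compute T⁻¹(−16): −16 lies in [−19, ∞), so solve 3x − 16 = −16: x = (−16 + 16)/3 = 0.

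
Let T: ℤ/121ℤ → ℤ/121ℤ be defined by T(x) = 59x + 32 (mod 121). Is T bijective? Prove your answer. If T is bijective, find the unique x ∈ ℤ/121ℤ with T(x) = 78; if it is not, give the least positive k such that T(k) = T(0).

If T(x_1) = T(x_2), then 59x_1 ≡ 59x_2 (mod 121). Because gcd(59, 121) = 1, we may cancel 59 to get x_1 ≡ x_2 (mod 121).
We now compute 59⁻¹ mod 121 explicitly. Euclid's algorithm: 121 = 2·59 + 3, 59 = 19·3 + 2, 3 = 1·2 + 1; back-substituting gives 1 = 80·59 − 39·121, so 59⁻¹ ≡ 80 (mod 121).
For any y ∈ ℤ/121ℤ, x = 80(y − 32) mod 121 satisfies T(x) = 59·80(y − 32) + 32 ≡ y (since 59·80 ≡ 1 mod 121). So every y has a preimage.
Therefore T is bijective.
Since T is bijective, we compute T⁻¹(78): solve 59x + 32 ≡ 78 (mod 121), i.e. 59x ≡ 46 (mod 121).
Multiplying by 59⁻¹ = 80 gives x ≡ 80·46 = 3680 = 30·121 + 50 ≡ 50 (mod 121).
Check: T(50) = 59·50 + 32 = 2982 = 24·121 + 78 ≡ 78 (mod 121).

50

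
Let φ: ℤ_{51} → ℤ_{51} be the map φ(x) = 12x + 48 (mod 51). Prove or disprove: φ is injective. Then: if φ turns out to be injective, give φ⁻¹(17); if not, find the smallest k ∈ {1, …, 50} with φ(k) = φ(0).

We have gcd(12, 51) = 3 > 1. Taking u = 0 and v = 17: φ(0) = 48 and φ(17) = 12·17 + 48 = 252 ≡ 48 (mod 51).
So φ(0) = φ(17) while 0 ≠ 17, hence φ is not injective.
Since φ is not injective, we find the least positive k with φ(k) = φ(0): this means 12k ≡ 0 (mod 51), i.e. 51 ∣ 12k. Since gcd(12, 51) = 3, dividing through by 3 this holds exactly when 17 ∣ 4k, and as gcd(4, 17) = 1, exactly when 17 ∣ k.
The smallest positive such k is 17.

17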